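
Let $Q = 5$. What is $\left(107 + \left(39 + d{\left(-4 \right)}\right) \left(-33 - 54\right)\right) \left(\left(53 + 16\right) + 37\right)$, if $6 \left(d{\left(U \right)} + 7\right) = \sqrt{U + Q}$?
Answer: $-285299$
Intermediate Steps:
$d{\left(U \right)} = -7 + \frac{\sqrt{5 + U}}{6}$ ($d{\left(U \right)} = -7 + \frac{\sqrt{U + 5}}{6} = -7 + \frac{\sqrt{5 + U}}{6}$)
$\left(107 + \left(39 + d{\left(-4 \right)}\right) \left(-33 - 54\right)\right) \left(\left(53 + 16\right) + 37\right) = \left(107 + \left(39 - \left(7 - \frac{\sqrt{5 - 4}}{6}\right)\right) \left(-33 - 54\right)\right) \left(\left(53 + 16\right) + 37\right) = \left(107 + \left(39 - \left(7 - \frac{\sqrt{1}}{6}\right)\right) \left(-87\right)\right) \left(69 + 37\right) = \left(107 + \left(39 + \left(-7 + \frac{1}{6} \cdot 1\right)\right) \left(-87\right)\right) 106 = \left(107 + \left(39 + \left(-7 + \frac{1}{6}\right)\right) \left(-87\right)\right) 106 = \left(107 + \left(39 - \frac{41}{6}\right) \left(-87\right)\right) 106 = \left(107 + \frac{193}{6} \left(-87\right)\right) 106 = \left(107 - \frac{5597}{2}\right) 106 = \left(- \frac{5383}{2}\right) 106 = -285299$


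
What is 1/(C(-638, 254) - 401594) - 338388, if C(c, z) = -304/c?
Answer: -43350322925911/128108334 ≈ -3.3839e+5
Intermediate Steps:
C(c, z) = -304/c
1/(C(-638, 254) - 401594) - 338388 = 1/(-304/(-638) - 401594) - 338388 = 1/(-304*(-1/638) - 401594) - 338388 = 1/(152/319 - 401594) - 338388 = 1/(-128108334/319) - 338388 = -319/128108334 - 338388 = -43350322925911/128108334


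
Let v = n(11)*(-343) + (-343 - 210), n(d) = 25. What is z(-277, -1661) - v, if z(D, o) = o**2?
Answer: 2768049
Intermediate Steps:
v = -9128 (v = 25*(-343) + (-343 - 210) = -8575 - 553 = -9128)
z(-277, -1661) - v = (-1661)**2 - 1*(-9128) = 2758921 + 9128 = 2768049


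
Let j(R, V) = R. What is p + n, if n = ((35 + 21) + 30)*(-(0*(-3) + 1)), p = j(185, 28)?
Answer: 99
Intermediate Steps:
p = 185
n = -86 (n = (56 + 30)*(-(0 + 1)) = 86*(-1*1) = 86*(-1) = -86)
p + n = 185 - 86 = 99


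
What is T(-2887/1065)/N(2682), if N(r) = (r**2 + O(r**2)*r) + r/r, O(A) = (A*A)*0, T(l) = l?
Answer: -2887/7660678125 ≈ -3.7686e-7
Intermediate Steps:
O(A) = 0 (O(A) = A**2*0 = 0)
N(r) = 1 + r**2 (N(r) = (r**2 + 0*r) + r/r = (r**2 + 0) + 1 = r**2 + 1 = 1 + r**2)
T(-2887/1065)/N(2682) = (-2887/1065)/(1 + 2682**2) = (-2887*1/1065)/(1 + 7193124) = -2887/1065/7193125 = -2887/1065*1/7193125 = -2887/7660678125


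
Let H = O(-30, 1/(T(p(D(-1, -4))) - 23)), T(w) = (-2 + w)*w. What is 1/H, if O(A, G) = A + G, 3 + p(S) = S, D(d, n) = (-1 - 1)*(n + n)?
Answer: -120/3599 ≈ -0.033343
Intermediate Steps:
D(d, n) = -4*n
p(S) = -3 + S
T(w) = w*(-2 + w)
H = -3599/120 (H = -30 + 1/((-3 - 4*(-4))*(-2 + (-3 - 4*(-4))) - 23) = -30 + 1/((-3 + 16)*(-2 + (-3 + 16)) - 23) = -30 + 1/(13*(-2 + 13) - 23) = -30 + 1/(13*11 - 23) = -30 + 1/(143 - 23) = -30 + 1/120 = -3599/120 ≈ -29.992)
1/H = 1/(-3599/120) = -120/3599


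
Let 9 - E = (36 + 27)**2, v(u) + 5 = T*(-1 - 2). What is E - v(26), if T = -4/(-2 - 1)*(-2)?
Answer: -3963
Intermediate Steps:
T = -8/3 (T = -4/(-3)*(-2) = -4*(-1/3)*(-2) = (4/3)*(-2) = -8/3 ≈ -2.6667)
v(u) = 3 (v(u) = -5 - 8*(-1 - 2)/3 = -5 - 8/3*(-3) = -5 + 8 = 3)
E = -3960 (E = 9 - (36 + 27)**2 = 9 - 1*63**2 = 9 - 1*3969 = 9 - 3969 = -3960)
E - v(26) = -3960 - 1*3 = -3960 - 3 = -3963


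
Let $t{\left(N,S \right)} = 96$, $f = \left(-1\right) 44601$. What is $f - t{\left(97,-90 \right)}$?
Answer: $-44697$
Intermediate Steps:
$f = -44601$
$f - t{\left(97,-90 \right)} = -44601 - 96 = -44697$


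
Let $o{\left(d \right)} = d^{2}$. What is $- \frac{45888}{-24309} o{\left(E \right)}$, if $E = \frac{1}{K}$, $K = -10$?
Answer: $\frac{3824}{202575} \approx 0.018877$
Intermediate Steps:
$E = - \frac{1}{10}$ ($E = \frac{1}{-10} = - \frac{1}{10} \approx -0.1$)
$- \frac{45888}{-24309} o{\left(E \right)} = - \frac{45888}{-24309} \left(- \frac{1}{10}\right)^{2} = \left(-45888\right) \left(- \frac{1}{24309}\right) \frac{1}{100} = \frac{15296}{8103} \cdot \frac{1}{100} = \frac{3824}{202575}$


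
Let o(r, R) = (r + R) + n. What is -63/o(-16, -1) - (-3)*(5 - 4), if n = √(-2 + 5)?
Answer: 1929/286 + 63*√3/286 ≈ 7.1263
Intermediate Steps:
n = √3 ≈ 1.7320
o(r, R) = R + r + √3 (o(r, R) = (r + R) + √3 = (R + r) + √3 = R + r + √3)
-63/o(-16, -1) - (-3)*(5 - 4) = -63/(-1 - 16 + √3) - (-3)*(5 - 4) = -63/(-17 + √3) - (-3) = -63/(-17 + √3) - 1*(-3) = -63/(-17 + √3) + 3 = 3 - 63/(-17 + √3)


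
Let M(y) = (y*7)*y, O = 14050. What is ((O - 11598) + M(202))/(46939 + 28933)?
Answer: 18005/4742 ≈ 3.7969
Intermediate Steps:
M(y) = 7*y² (M(y) = (7*y)*y = 7*y²)
((O - 11598) + M(202))/(46939 + 28933) = ((14050 - 11598) + 7*202²)/(46939 + 28933) = (2452 + 7*40804)/75872 = (2452 + 285628)*(1/75872) = 288080*(1/75872) = 18005/4742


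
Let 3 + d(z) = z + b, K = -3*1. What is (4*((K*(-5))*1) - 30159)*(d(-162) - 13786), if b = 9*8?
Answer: 417744021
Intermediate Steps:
K = -3
b = 72
d(z) = 69 + z (d(z) = -3 + (z + 72) = -3 + (72 + z) = 69 + z)
(4*((K*(-5))*1) - 30159)*(d(-162) - 13786) = (4*(-3*(-5)*1) - 30159)*((69 - 162) - 13786) = (4*(15*1) - 30159)*(-93 - 13786) = (4*15 - 30159)*(-13879) = (60 - 30159)*(-13879) = -30099*(-13879) = 417744021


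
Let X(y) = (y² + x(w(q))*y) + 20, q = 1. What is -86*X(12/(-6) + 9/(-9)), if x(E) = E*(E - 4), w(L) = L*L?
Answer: -3268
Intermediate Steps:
w(L) = L²
x(E) = E*(-4 + E)
X(y) = 20 + y² - 3*y (X(y) = (y² + (1²*(-4 + 1²))*y) + 20 = (y² + (1*(-4 + 1))*y) + 20 = (y² + (1*(-3))*y) + 20 = (y² - 3*y) + 20 = 20 + y² - 3*y)
-86*X(12/(-6) + 9/(-9)) = -86*(20 + (12/(-6) + 9/(-9))² - 3*(12/(-6) + 9/(-9))) = -86*(20 + (12*(-⅙) + 9*(-⅑))² - 3*(12*(-⅙) + 9*(-⅑))) = -86*(20 + (-2 - 1)² - 3*(-2 - 1)) = -86*(20 + (-3)² - 3*(-3)) = -86*(20 + 9 + 9) = -86*38 = -3268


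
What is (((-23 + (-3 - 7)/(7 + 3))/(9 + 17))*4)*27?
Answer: -1296/13 ≈ -99.692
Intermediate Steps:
(((-23 + (-3 - 7)/(7 + 3))/(9 + 17))*4)*27 = (((-23 - 10/10)/26)*4)*27 = (((-23 - 10*⅒)*(1/26))*4)*27 = (((-23 - 1)*(1/26))*4)*27 = (-24*1/26*4)*27 = -12/13*4*27 = -48/13*27 = -1296/13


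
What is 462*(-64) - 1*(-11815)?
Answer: -17753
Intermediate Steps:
462*(-64) - 1*(-11815) = -29568 + 11815 = -17753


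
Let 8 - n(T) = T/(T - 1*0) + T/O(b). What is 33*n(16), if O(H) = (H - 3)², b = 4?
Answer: -297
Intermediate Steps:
O(H) = (-3 + H)²
n(T) = 7 - T (n(T) = 8 - (T/(T - 1*0) + T/((-3 + 4)²)) = 8 - (T/(T + 0) + T/(1²)) = 8 - (T/T + T/1) = 8 - (1 + T*1) = 8 - (1 + T) = 8 + (-1 - T) = 7 - T)
33*n(16) = 33*(7 - 1*16) = 33*(7 - 16) = 33*(-9) = -297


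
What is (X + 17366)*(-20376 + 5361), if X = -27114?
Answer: 146366220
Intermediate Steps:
(X + 17366)*(-20376 + 5361) = (-27114 + 17366)*(-20376 + 5361) = -9748*(-15015) = 146366220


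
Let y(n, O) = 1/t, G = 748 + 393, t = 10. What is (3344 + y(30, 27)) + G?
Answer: 44851/10 ≈ 4485.1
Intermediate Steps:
G = 1141
y(n, O) = ⅒ (y(n, O) = 1/10 = ⅒)
(3344 + y(30, 27)) + G = (3344 + ⅒) + 1141 = 33441/10 + 1141 = 44851/10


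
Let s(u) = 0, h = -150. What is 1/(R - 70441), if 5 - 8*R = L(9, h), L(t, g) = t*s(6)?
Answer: -8/563523 ≈ -1.4196e-5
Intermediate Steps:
L(t, g) = 0 (L(t, g) = t*0 = 0)
R = 5/8 (R = 5/8 - ⅛*0 = 5/8 + 0 = 5/8 ≈ 0.62500)
1/(R - 70441) = 1/(5/8 - 70441) = 1/(-563523/8) = -8/563523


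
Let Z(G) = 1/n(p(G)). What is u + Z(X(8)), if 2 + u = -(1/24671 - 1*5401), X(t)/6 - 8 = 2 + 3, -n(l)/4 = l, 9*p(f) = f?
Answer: 13852593699/2565784 ≈ 5399.0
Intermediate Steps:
p(f) = f/9
n(l) = -4*l
X(t) = 78 (X(t) = 48 + 6*(2 + 3) = 48 + 6*5 = 48 + 30 = 78)
Z(G) = -9/(4*G) (Z(G) = 1/(-4*G/9) = -9/(4*G))
u = 133198728/24671 (u = -2 - (1/24671 - 1*5401) = -2 - (1/24671 - 5401) = -2 - 1*(-133248070/24671) = -2 + 133248070/24671 = 133198728/24671 ≈ 5399.0)
u + Z(X(8)) = 133198728/24671 - 9/4/78 = 133198728/24671 - 9/4*1/78 = 133198728/24671 - 3/104 = 13852593699/2565784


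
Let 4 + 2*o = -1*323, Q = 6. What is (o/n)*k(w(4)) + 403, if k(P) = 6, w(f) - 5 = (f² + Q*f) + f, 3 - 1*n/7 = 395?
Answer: 1106813/2744 ≈ 403.36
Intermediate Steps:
n = -2744 (n = 21 - 7*395 = 21 - 2765 = -2744)
w(f) = 5 + f² + 7*f (w(f) = 5 + ((f² + 6*f) + f) = 5 + (f² + 7*f) = 5 + f² + 7*f)
o = -327/2 (o = -2 + (-1*323)/2 = -2 + (½)*(-323) = -2 - 323/2 = -327/2 ≈ -163.50)
(o/n)*k(w(4)) + 403 = -327/2/(-2744)*6 + 403 = -327/2*(-1/2744)*6 + 403 = (327/5488)*6 + 403 = 981/2744 + 403 = 1106813/2744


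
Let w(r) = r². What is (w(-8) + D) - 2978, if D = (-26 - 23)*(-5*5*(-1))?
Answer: -4139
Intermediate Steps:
D = -1225 (D = -(-1225)*(-1) = -49*25 = -1225)
(w(-8) + D) - 2978 = ((-8)² - 1225) - 2978 = (64 - 1225) - 2978 = -1161 - 2978 = -4139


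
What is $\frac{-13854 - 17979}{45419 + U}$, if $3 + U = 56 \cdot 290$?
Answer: $- \frac{10611}{20552} \approx -0.5163$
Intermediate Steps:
$U = 16237$ ($U = -3 + 56 \cdot 290 = -3 + 16240 = 16237$)
$\frac{-13854 - 17979}{45419 + U} = \frac{-13854 - 17979}{45419 + 16237} = - \frac{31833}{61656} = \left(-31833\right) \frac{1}{61656} = - \frac{10611}{20552}$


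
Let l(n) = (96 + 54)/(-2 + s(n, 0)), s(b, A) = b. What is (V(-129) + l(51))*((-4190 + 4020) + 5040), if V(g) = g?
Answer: -30052770/49 ≈ -6.1332e+5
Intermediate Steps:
l(n) = 150/(-2 + n) (l(n) = (96 + 54)/(-2 + n) = 150/(-2 + n))
(V(-129) + l(51))*((-4190 + 4020) + 5040) = (-129 + 150/(-2 + 51))*((-4190 + 4020) + 5040) = (-129 + 150/49)*(-170 + 5040) = (-129 + 150*(1/49))*4870 = (-129 + 150/49)*4870 = -6171/49*4870 = -30052770/49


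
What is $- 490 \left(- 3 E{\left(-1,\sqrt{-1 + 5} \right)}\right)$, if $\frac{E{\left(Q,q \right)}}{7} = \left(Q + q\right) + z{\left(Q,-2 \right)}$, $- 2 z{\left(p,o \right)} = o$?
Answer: $20580$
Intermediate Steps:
$z{\left(p,o \right)} = - \frac{o}{2}$
$E{\left(Q,q \right)} = 7 + 7 Q + 7 q$ ($E{\left(Q,q \right)} = 7 \left(\left(Q + q\right) - -1\right) = 7 \left(\left(Q + q\right) + 1\right) = 7 \left(1 + Q + q\right) = 7 + 7 Q + 7 q$)
$- 490 \left(- 3 E{\left(-1,\sqrt{-1 + 5} \right)}\right) = - 490 \left(- 3 \left(7 + 7 \left(-1\right) + 7 \sqrt{-1 + 5}\right)\right) = - 490 \left(- 3 \left(7 - 7 + 7 \sqrt{4}\right)\right) = - 490 \left(- 3 \left(7 - 7 + 7 \cdot 2\right)\right) = - 490 \left(- 3 \left(7 - 7 + 14\right)\right) = - 490 \left(\left(-3\right) 14\right) = \left(-490\right) \left(-42\right) = 20580$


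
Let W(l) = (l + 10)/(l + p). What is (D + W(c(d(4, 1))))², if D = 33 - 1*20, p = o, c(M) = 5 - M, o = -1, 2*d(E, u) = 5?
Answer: 4096/9 ≈ 455.11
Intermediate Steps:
d(E, u) = 5/2 (d(E, u) = (½)*5 = 5/2)
p = -1
D = 13 (D = 33 - 20 = 13)
W(l) = (10 + l)/(-1 + l) (W(l) = (l + 10)/(l - 1) = (10 + l)/(-1 + l))
(D + W(c(d(4, 1))))² = (13 + (10 + (5 - 1*5/2))/(-1 + (5 - 1*5/2)))² = (13 + (10 + (5 - 5/2))/(-1 + (5 - 5/2)))² = (13 + (10 + 5/2)/(-1 + 5/2))² = (13 + (25/2)/(3/2))² = (13 + (⅔)*(25/2))² = (13 + 25/3)² = (64/3)² = 4096/9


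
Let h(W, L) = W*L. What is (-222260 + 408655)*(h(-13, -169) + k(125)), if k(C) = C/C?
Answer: 409696210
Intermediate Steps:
k(C) = 1
h(W, L) = L*W
(-222260 + 408655)*(h(-13, -169) + k(125)) = (-222260 + 408655)*(-169*(-13) + 1) = 186395*(2197 + 1) = 186395*2198 = 409696210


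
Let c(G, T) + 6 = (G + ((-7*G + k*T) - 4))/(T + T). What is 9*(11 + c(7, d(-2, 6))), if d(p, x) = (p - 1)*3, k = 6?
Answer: 95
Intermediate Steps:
d(p, x) = -3 + 3*p (d(p, x) = (-1 + p)*3 = -3 + 3*p)
c(G, T) = -6 + (-4 - 6*G + 6*T)/(2*T) (c(G, T) = -6 + (G + ((-7*G + 6*T) - 4))/(T + T) = -6 + (G + (-4 - 7*G + 6*T))/((2*T)) = -6 + (-4 - 6*G + 6*T)*(1/(2*T)) = -6 + (-4 - 6*G + 6*T)/(2*T))
9*(11 + c(7, d(-2, 6))) = 9*(11 + (-2 - 3*7 - 3*(-3 + 3*(-2)))/(-3 + 3*(-2))) = 9*(11 + (-2 - 21 - 3*(-3 - 6))/(-3 - 6)) = 9*(11 + (-2 - 21 - 3*(-9))/(-9)) = 9*(11 - (-2 - 21 + 27)/9) = 9*(11 - ⅑*4) = 9*(11 - 4/9) = 9*(95/9) = 95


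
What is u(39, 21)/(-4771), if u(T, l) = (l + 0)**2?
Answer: -441/4771 ≈ -0.092433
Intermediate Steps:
u(T, l) = l**2
u(39, 21)/(-4771) = 21**2/(-4771) = 441*(-1/4771) = -441/4771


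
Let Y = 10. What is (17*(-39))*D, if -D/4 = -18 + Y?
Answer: -21216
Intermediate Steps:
D = 32 (D = -4*(-18 + 10) = -4*(-8) = 32)
(17*(-39))*D = (17*(-39))*32 = -663*32 = -21216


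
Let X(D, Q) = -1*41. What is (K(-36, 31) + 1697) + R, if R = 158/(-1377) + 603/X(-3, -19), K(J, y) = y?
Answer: 96720887/56457 ≈ 1713.2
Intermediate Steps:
X(D, Q) = -41
R = -836809/56457 (R = 158/(-1377) + 603/(-41) = 158*(-1/1377) + 603*(-1/41) = -158/1377 - 603/41 = -836809/56457 ≈ -14.822)
(K(-36, 31) + 1697) + R = (31 + 1697) - 836809/56457 = 1728 - 836809/56457 = 96720887/56457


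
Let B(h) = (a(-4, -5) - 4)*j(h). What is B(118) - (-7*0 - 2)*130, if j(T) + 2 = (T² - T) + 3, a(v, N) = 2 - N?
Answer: 41681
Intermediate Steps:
j(T) = 1 + T² - T (j(T) = -2 + ((T² - T) + 3) = -2 + (3 + T² - T) = 1 + T² - T)
B(h) = 3 - 3*h + 3*h² (B(h) = ((2 - 1*(-5)) - 4)*(1 + h² - h) = ((2 + 5) - 4)*(1 + h² - h) = (7 - 4)*(1 + h² - h) = 3*(1 + h² - h) = 3 - 3*h + 3*h²)
B(118) - (-7*0 - 2)*130 = (3 - 3*118 + 3*118²) - (-7*0 - 2)*130 = (3 - 354 + 3*13924) - (0 - 2)*130 = (3 - 354 + 41772) - (-2)*130 = 41421 - 1*(-260) = 41421 + 260 = 41681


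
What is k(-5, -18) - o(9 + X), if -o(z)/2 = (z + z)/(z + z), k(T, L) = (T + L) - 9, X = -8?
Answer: -30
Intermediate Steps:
k(T, L) = -9 + L + T (k(T, L) = (L + T) - 9 = -9 + L + T)
o(z) = -2 (o(z) = -2*(z + z)/(z + z) = -2*2*z/(2*z) = -2*2*z*1/(2*z) = -2*1 = -2)
k(-5, -18) - o(9 + X) = (-9 - 18 - 5) - 1*(-2) = -32 + 2 = -30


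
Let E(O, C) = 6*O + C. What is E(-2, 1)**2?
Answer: 121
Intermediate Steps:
E(O, C) = C + 6*O
E(-2, 1)**2 = (1 + 6*(-2))**2 = (1 - 12)**2 = (-11)**2 = 121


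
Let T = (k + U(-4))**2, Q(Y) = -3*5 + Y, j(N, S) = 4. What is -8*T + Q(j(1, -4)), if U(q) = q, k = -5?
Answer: -659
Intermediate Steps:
Q(Y) = -15 + Y
T = 81 (T = (-5 - 4)**2 = (-9)**2 = 81)
-8*T + Q(j(1, -4)) = -8*81 + (-15 + 4) = -648 - 11 = -659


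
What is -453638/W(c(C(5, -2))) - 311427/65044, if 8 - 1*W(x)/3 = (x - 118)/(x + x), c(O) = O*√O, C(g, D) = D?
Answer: (-55122579*√2 + 118053748718*I)/(195132*(-30*I + 59*√2)) ≈ -2312.8 + 6419.2*I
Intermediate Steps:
c(O) = O^(3/2)
W(x) = 24 - 3*(-118 + x)/(2*x) (W(x) = 24 - 3*(x - 118)/(x + x) = 24 - 3*(-118 + x)/(2*x))
-453638/W(c(C(5, -2))) - 311427/65044 = -453638/(45/2 + 177/((-2)^(3/2))) - 311427/65044 = -453638/(45/2 + 177/((-2*I*√2))) - 311427*1/65044 = -453638/(45/2 + 177*(I*√2/4)) - 311427/65044 = -453638/(45/2 + 177*I*√2/4) - 311427/65044 = -311427/65044 - 453638/(45/2 + 177*I*√2/4)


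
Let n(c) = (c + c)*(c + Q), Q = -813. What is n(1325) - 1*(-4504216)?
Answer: 5861016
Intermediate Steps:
n(c) = 2*c*(-813 + c) (n(c) = (c + c)*(c - 813) = (2*c)*(-813 + c) = 2*c*(-813 + c))
n(1325) - 1*(-4504216) = 2*1325*(-813 + 1325) - 1*(-4504216) = 2*1325*512 + 4504216 = 1356800 + 4504216 = 5861016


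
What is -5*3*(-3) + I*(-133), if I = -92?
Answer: 12281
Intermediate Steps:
-5*3*(-3) + I*(-133) = -5*3*(-3) - 92*(-133) = -15*(-3) + 12236 = 45 + 12236 = 12281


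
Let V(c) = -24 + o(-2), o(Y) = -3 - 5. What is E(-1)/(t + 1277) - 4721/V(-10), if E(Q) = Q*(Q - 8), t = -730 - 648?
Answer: 476533/3232 ≈ 147.44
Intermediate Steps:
t = -1378
E(Q) = Q*(-8 + Q)
o(Y) = -8
V(c) = -32 (V(c) = -24 - 8 = -32)
E(-1)/(t + 1277) - 4721/V(-10) = (-(-8 - 1))/(-1378 + 1277) - 4721/(-32) = -1*(-9)/(-101) - 4721*(-1/32) = 9*(-1/101) + 4721/32 = -9/101 + 4721/32 = 476533/3232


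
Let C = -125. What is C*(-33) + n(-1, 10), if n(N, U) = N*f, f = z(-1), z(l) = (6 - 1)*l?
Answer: 4130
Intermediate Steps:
z(l) = 5*l
f = -5 (f = 5*(-1) = -5)
n(N, U) = -5*N (n(N, U) = N*(-5) = -5*N)
C*(-33) + n(-1, 10) = -125*(-33) - 5*(-1) = 4125 + 5 = 4130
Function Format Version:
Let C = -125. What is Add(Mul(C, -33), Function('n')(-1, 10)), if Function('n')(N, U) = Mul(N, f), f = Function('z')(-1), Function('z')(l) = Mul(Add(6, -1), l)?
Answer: 4130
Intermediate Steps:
Function('z')(l) = Mul(5, l)
f = -5 (f = Mul(5, -1) = -5)
Function('n')(N, U) = Mul(-5, N) (Function('n')(N, U) = Mul(N, -5) = Mul(-5, N))
Add(Mul(C, -33), Function('n')(-1, 10)) = Add(Mul(-125, -33), Mul(-5, -1)) = Add(4125, 5) = 4130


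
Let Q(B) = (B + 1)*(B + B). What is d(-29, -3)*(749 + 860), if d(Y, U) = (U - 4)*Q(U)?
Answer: -135156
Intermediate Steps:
Q(B) = 2*B*(1 + B) (Q(B) = (1 + B)*(2*B) = 2*B*(1 + B))
d(Y, U) = 2*U*(1 + U)*(-4 + U) (d(Y, U) = (U - 4)*(2*U*(1 + U)) = (-4 + U)*(2*U*(1 + U)) = 2*U*(1 + U)*(-4 + U))
d(-29, -3)*(749 + 860) = (2*(-3)*(1 - 3)*(-4 - 3))*(749 + 860) = (2*(-3)*(-2)*(-7))*1609 = -84*1609 = -135156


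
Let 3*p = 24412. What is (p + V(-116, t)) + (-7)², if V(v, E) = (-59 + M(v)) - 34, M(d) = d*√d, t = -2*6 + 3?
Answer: 24280/3 - 232*I*√29 ≈ 8093.3 - 1249.4*I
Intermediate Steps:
t = -9 (t = -12 + 3 = -9)
M(d) = d^(3/2)
p = 24412/3 (p = (⅓)*24412 = 24412/3 ≈ 8137.3)
V(v, E) = -93 + v^(3/2) (V(v, E) = (-59 + v^(3/2)) - 34 = -93 + v^(3/2))
(p + V(-116, t)) + (-7)² = (24412/3 + (-93 + (-116)^(3/2))) + (-7)² = (24412/3 + (-93 - 232*I*√29)) + 49 = (24133/3 - 232*I*√29) + 49 = 24280/3 - 232*I*√29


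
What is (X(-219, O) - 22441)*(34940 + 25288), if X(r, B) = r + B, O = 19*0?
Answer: -1364766480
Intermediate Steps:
O = 0
X(r, B) = B + r
(X(-219, O) - 22441)*(34940 + 25288) = ((0 - 219) - 22441)*(34940 + 25288) = (-219 - 22441)*60228 = -22660*60228 = -1364766480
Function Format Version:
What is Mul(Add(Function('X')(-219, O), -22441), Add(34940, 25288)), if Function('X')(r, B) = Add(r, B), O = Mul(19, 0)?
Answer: -1364766480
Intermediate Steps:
O = 0
Function('X')(r, B) = Add(B, r)
Mul(Add(Function('X')(-219, O), -22441), Add(34940, 25288)) = Mul(Add(Add(0, -219), -22441), Add(34940, 25288)) = Mul(Add(-219, -22441), 60228) = Mul(-22660, 60228) = -1364766480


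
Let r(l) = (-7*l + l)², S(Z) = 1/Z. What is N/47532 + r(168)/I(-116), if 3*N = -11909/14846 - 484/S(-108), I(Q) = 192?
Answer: 11203835321275/2116980216 ≈ 5292.4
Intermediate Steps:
N = 776018203/44538 (N = (-11909/14846 - 484/(1/(-108)))/3 = (-11909*1/14846 - 484/(-1/108))/3 = (-11909/14846 - 484*(-108))/3 = (-11909/14846 + 52272)/3 = (⅓)*(776018203/14846) = 776018203/44538 ≈ 17424.)
r(l) = 36*l² (r(l) = (-6*l)² = 36*l²)
N/47532 + r(168)/I(-116) = (776018203/44538)/47532 + (36*168²)/192 = (776018203/44538)*(1/47532) + (36*28224)*(1/192) = 776018203/2116980216 + 1016064*(1/192) = 776018203/2116980216 + 5292 = 11203835321275/2116980216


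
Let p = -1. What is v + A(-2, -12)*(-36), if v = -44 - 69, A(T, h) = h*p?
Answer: -545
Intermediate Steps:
A(T, h) = -h (A(T, h) = h*(-1) = -h)
v = -113
v + A(-2, -12)*(-36) = -113 - 1*(-12)*(-36) = -113 + 12*(-36) = -113 - 432 = -545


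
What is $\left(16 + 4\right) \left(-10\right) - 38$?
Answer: $-238$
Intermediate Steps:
$\left(16 + 4\right) \left(-10\right) - 38 = 20 \left(-10\right) - 38 = -200 - 38 = -238$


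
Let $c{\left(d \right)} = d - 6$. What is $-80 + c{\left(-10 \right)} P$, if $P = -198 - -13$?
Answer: $2880$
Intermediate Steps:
$c{\left(d \right)} = -6 + d$
$P = -185$ ($P = -198 + 13 = -185$)
$-80 + c{\left(-10 \right)} P = -80 + \left(-6 - 10\right) \left(-185\right) = -80 - -2960 = -80 + 2960 = 2880$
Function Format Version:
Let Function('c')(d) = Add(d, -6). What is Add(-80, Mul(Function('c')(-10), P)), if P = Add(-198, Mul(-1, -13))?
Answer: 2880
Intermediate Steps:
Function('c')(d) = Add(-6, d)
P = -185 (P = Add(-198, 13) = -185)
Add(-80, Mul(Function('c')(-10), P)) = Add(-80, Mul(Add(-6, -10), -185)) = Add(-80, Mul(-16, -185)) = Add(-80, 2960) = 2880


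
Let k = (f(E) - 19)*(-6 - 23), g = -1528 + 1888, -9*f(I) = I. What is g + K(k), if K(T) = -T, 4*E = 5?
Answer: -7021/36 ≈ -195.03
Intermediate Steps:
E = 5/4 (E = (¼)*5 = 5/4 ≈ 1.2500)
f(I) = -I/9
g = 360
k = 19981/36 (k = (-⅑*5/4 - 19)*(-6 - 23) = (-5/36 - 19)*(-29) = -689/36*(-29) = 19981/36 ≈ 555.03)
g + K(k) = 360 - 1*19981/36 = 360 - 19981/36 = -7021/36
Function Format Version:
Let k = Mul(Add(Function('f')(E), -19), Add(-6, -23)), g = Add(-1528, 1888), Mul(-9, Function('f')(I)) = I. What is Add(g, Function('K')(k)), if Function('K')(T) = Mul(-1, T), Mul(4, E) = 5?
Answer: Rational(-7021, 36) ≈ -195.03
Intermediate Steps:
E = Rational(5, 4) (E = Mul(Rational(1, 4), 5) = Rational(5, 4) ≈ 1.2500)
Function('f')(I) = Mul(Rational(-1, 9), I)
g = 360
k = Rational(19981, 36) (k = Mul(Add(Mul(Rational(-1, 9), Rational(5, 4)), -19), Add(-6, -23)) = Mul(Add(Rational(-5, 36), -19), -29) = Mul(Rational(-689, 36), -29) = Rational(19981, 36) ≈ 555.03)
Add(g, Function('K')(k)) = Add(360, Mul(-1, Rational(19981, 36))) = Add(360, Rational(-19981, 36)) = Rational(-7021, 36)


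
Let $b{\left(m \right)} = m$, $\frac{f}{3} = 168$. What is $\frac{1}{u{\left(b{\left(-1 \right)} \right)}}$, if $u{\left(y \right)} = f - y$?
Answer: $\frac{1}{505} \approx 0.0019802$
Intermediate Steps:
$f = 504$ ($f = 3 \cdot 168 = 504$)
$u{\left(y \right)} = 504 - y$
$\frac{1}{u{\left(b{\left(-1 \right)} \right)}} = \frac{1}{504 - -1} = \frac{1}{504 + 1} = \frac{1}{505}$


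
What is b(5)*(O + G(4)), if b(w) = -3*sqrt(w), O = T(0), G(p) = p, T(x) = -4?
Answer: 0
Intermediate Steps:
O = -4
b(5)*(O + G(4)) = (-3*sqrt(5))*(-4 + 4) = -3*sqrt(5)*0 = 0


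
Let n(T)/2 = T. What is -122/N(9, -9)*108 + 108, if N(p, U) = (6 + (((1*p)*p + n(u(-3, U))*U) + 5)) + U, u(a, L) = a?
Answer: 1620/137 ≈ 11.825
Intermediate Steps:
n(T) = 2*T
N(p, U) = 11 + p² - 5*U (N(p, U) = (6 + (((1*p)*p + (2*(-3))*U) + 5)) + U = (6 + ((p*p - 6*U) + 5)) + U = (6 + ((p² - 6*U) + 5)) + U = (6 + (5 + p² - 6*U)) + U = (11 + p² - 6*U) + U = 11 + p² - 5*U)
-122/N(9, -9)*108 + 108 = -122/(11 + 9² - 5*(-9))*108 + 108 = -122/(11 + 81 + 45)*108 + 108 = -122/137*108 + 108 = -13176/137 + 108 = 1620/137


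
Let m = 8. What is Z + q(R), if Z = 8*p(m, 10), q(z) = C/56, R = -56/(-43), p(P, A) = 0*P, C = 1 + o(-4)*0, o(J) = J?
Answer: 1/56 ≈ 0.017857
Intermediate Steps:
C = 1 (C = 1 - 4*0 = 1 + 0 = 1)
p(P, A) = 0
R = 56/43 (R = -56*(-1/43) = 56/43 ≈ 1.3023)
q(z) = 1/56
Z = 0 (Z = 8*0 = 0)
Z + q(R) = 0 + 1/56 = 1/56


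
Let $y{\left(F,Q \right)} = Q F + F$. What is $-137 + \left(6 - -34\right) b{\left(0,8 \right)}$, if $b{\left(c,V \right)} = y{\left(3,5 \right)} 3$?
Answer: $2023$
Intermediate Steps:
$y{\left(F,Q \right)} = F + F Q$ ($y{\left(F,Q \right)} = F Q + F = F + F Q$)
$b{\left(c,V \right)} = 54$ ($b{\left(c,V \right)} = 3 \left(1 + 5\right) 3 = 3 \cdot 6 \cdot 3 = 18 \cdot 3 = 54$)
$-137 + \left(6 - -34\right) b{\left(0,8 \right)} = -137 + \left(6 - -34\right) 54 = -137 + \left(6 + 34\right) 54 = -137 + 40 \cdot 54 = -137 + 2160 = 2023$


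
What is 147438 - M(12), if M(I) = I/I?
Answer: 147437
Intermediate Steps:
M(I) = 1
147438 - M(12) = 147438 - 1*1 = 147438 - 1 = 147437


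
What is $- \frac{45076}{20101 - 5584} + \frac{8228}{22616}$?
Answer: $- \frac{20454385}{7461738} \approx -2.7412$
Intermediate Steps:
$- \frac{45076}{20101 - 5584} + \frac{8228}{22616} = - \frac{45076}{14517} + 8228 \cdot \frac{1}{22616} = \left(-45076\right) \frac{1}{14517} + \frac{187}{514} = - \frac{45076}{14517} + \frac{187}{514} = - \frac{20454385}{7461738}$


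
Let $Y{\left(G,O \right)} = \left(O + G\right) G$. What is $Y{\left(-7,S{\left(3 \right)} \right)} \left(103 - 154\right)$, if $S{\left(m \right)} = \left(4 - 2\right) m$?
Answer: $-357$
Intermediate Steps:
$S{\left(m \right)} = 2 m$
$Y{\left(G,O \right)} = G \left(G + O\right)$ ($Y{\left(G,O \right)} = \left(G + O\right) G = G \left(G + O\right)$)
$Y{\left(-7,S{\left(3 \right)} \right)} \left(103 - 154\right) = - 7 \left(-7 + 2 \cdot 3\right) \left(103 - 154\right) = - 7 \left(-7 + 6\right) \left(-51\right) = \left(-7\right) \left(-1\right) \left(-51\right) = 7 \left(-51\right) = -357$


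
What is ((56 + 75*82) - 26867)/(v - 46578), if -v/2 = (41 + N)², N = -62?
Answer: 6887/15820 ≈ 0.43534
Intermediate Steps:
v = -882 (v = -2*(41 - 62)² = -2*(-21)² = -2*441 = -882)
((56 + 75*82) - 26867)/(v - 46578) = ((56 + 75*82) - 26867)/(-882 - 46578) = ((56 + 6150) - 26867)/(-47460) = (6206 - 26867)*(-1/47460) = -20661*(-1/47460) = 6887/15820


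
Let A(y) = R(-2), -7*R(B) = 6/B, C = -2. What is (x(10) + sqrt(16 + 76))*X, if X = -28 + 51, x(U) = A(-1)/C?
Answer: -69/14 + 46*sqrt(23) ≈ 215.68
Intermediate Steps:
R(B) = -6/(7*B)
A(y) = 3/7 (A(y) = -6/7/(-2) = -6/7*(-1/2) = 3/7)
x(U) = -3/14 (x(U) = (3/7)/(-2) = (3/7)*(-1/2) = -3/14)
X = 23
(x(10) + sqrt(16 + 76))*X = (-3/14 + sqrt(16 + 76))*23 = (-3/14 + sqrt(92))*23 = (-3/14 + 2*sqrt(23))*23 = -69/14 + 46*sqrt(23)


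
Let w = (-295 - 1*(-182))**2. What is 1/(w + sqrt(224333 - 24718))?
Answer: 12769/162847746 - sqrt(199615)/162847746 ≈ 7.5667e-5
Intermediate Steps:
w = 12769 (w = (-295 + 182)**2 = (-113)**2 = 12769)
1/(w + sqrt(224333 - 24718)) = 1/(12769 + sqrt(224333 - 24718)) = 1/(12769 + sqrt(199615))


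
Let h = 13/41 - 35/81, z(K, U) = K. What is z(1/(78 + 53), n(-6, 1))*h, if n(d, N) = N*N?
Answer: -382/435051 ≈ -0.00087806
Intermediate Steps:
n(d, N) = N²
h = -382/3321 (h = 13*(1/41) - 35*1/81 = 13/41 - 35/81 = -382/3321 ≈ -0.11503)
z(1/(78 + 53), n(-6, 1))*h = -382/3321/(78 + 53) = -382/3321/131 = (1/131)*(-382/3321) = -382/435051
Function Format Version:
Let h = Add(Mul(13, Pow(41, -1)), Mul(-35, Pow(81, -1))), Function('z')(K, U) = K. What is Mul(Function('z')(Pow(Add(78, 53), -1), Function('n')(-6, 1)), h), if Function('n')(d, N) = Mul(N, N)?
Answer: Rational(-382, 435051) ≈ -0.00087806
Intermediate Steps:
Function('n')(d, N) = Pow(N, 2)
h = Rational(-382, 3321) (h = Add(Mul(13, Rational(1, 41)), Mul(-35, Rational(1, 81))) = Add(Rational(13, 41), Rational(-35, 81)) = Rational(-382, 3321) ≈ -0.11503)
Mul(Function('z')(Pow(Add(78, 53), -1), Function('n')(-6, 1)), h) = Mul(Pow(Add(78, 53), -1), Rational(-382, 3321)) = Mul(Pow(131, -1), Rational(-382, 3321)) = Mul(Rational(1, 131), Rational(-382, 3321)) = Rational(-382, 435051)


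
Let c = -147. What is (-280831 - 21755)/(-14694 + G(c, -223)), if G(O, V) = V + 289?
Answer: 50431/2438 ≈ 20.685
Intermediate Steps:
G(O, V) = 289 + V
(-280831 - 21755)/(-14694 + G(c, -223)) = (-280831 - 21755)/(-14694 + (289 - 223)) = -302586/(-14694 + 66) = -302586/(-14628) = -302586*(-1/14628) = 50431/2438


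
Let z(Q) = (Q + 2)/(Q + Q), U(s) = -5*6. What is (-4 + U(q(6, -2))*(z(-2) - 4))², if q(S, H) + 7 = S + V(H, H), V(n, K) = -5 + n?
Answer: 13456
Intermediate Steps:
q(S, H) = -12 + H + S (q(S, H) = -7 + (S + (-5 + H)) = -7 + (-5 + H + S) = -12 + H + S)
U(s) = -30
z(Q) = (2 + Q)/(2*Q) (z(Q) = (2 + Q)/((2*Q)) = (2 + Q)*(1/(2*Q)) = (2 + Q)/(2*Q))
(-4 + U(q(6, -2))*(z(-2) - 4))² = (-4 - 30*((½)*(2 - 2)/(-2) - 4))² = (-4 - 30*((½)*(-½)*0 - 4))² = (-4 - 30*(0 - 4))² = (-4 - 30*(-4))² = (-4 + 120)² = 116² = 13456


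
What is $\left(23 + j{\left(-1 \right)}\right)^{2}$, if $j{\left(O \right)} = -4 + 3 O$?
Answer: $256$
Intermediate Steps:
$\left(23 + j{\left(-1 \right)}\right)^{2} = \left(23 + \left(-4 + 3 \left(-1\right)\right)\right)^{2} = \left(23 - 7\right)^{2} = 16^{2} = 256$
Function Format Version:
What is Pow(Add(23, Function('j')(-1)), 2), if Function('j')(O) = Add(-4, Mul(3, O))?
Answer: 256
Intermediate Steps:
Pow(Add(23, Function('j')(-1)), 2) = Pow(Add(23, Add(-4, Mul(3, -1))), 2) = Pow(Add(23, Add(-4, -3)), 2) = Pow(Add(23, -7), 2) = Pow(16, 2) = 256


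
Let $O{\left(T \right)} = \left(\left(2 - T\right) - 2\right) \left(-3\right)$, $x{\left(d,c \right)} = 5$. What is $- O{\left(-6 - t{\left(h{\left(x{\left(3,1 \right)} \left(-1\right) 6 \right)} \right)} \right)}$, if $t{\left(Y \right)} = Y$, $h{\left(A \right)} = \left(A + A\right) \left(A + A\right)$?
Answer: $10818$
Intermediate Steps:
$h{\left(A \right)} = 4 A^{2}$ ($h{\left(A \right)} = 2 A 2 A = 4 A^{2}$)
$O{\left(T \right)} = 3 T$ ($O{\left(T \right)} = - T \left(-3\right) = 3 T$)
$- O{\left(-6 - t{\left(h{\left(x{\left(3,1 \right)} \left(-1\right) 6 \right)} \right)} \right)} = - 3 \left(-6 - 4 \left(5 \left(-1\right) 6\right)^{2}\right) = - 3 \left(-6 - 4 \left(\left(-5\right) 6\right)^{2}\right) = - 3 \left(-6 - 4 \left(-30\right)^{2}\right) = - 3 \left(-6 - 4 \cdot 900\right) = - 3 \left(-6 - 3600\right) = - 3 \left(-3606\right) = \left(-1\right) \left(-10818\right) = 10818$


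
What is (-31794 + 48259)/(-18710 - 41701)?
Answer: -16465/60411 ≈ -0.27255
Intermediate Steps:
(-31794 + 48259)/(-18710 - 41701) = 16465/(-60411) = 16465*(-1/60411) = -16465/60411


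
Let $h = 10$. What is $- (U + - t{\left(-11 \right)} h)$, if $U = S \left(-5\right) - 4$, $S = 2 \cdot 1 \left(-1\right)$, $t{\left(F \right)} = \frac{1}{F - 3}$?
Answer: $- \frac{47}{7} \approx -6.7143$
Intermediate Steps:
$t{\left(F \right)} = \frac{1}{-3 + F}$
$S = -2$ ($S = 2 \left(-1\right) = -2$)
$U = 6$ ($U = \left(-2\right) \left(-5\right) - 4 = 10 - 4 = 6$)
$- (U + - t{\left(-11 \right)} h) = - (6 + - \frac{1}{-3 - 11} \cdot 10) = - (6 + - \frac{1}{-14} \cdot 10) = - (6 + \left(-1\right) \left(- \frac{1}{14}\right) 10) = - (6 + \frac{1}{14} \cdot 10) = - (6 + \frac{5}{7}) = \left(-1\right) \frac{47}{7} = - \frac{47}{7}$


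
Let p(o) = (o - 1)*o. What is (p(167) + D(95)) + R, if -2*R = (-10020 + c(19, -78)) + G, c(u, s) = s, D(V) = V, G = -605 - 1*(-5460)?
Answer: 60877/2 ≈ 30439.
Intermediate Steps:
G = 4855 (G = -605 + 5460 = 4855)
p(o) = o*(-1 + o) (p(o) = (-1 + o)*o = o*(-1 + o))
R = 5243/2 (R = -((-10020 - 78) + 4855)/2 = -(-10098 + 4855)/2 = -½*(-5243) = 5243/2 ≈ 2621.5)
(p(167) + D(95)) + R = (167*(-1 + 167) + 95) + 5243/2 = (167*166 + 95) + 5243/2 = (27722 + 95) + 5243/2 = 27817 + 5243/2 = 60877/2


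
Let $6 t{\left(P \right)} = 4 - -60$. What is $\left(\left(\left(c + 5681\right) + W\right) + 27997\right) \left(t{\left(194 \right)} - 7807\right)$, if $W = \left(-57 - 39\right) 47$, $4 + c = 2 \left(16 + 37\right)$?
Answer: $-228183084$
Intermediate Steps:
$c = 102$ ($c = -4 + 2 \left(16 + 37\right) = -4 + 2 \cdot 53 = -4 + 106 = 102$)
$W = -4512$ ($W = \left(-96\right) 47 = -4512$)
$t{\left(P \right)} = \frac{32}{3}$ ($t{\left(P \right)} = \frac{4 - -60}{6} = \frac{4 + 60}{6} = \frac{1}{6} \cdot 64 = \frac{32}{3}$)
$\left(\left(\left(c + 5681\right) + W\right) + 27997\right) \left(t{\left(194 \right)} - 7807\right) = \left(\left(\left(102 + 5681\right) - 4512\right) + 27997\right) \left(\frac{32}{3} - 7807\right) = \left(\left(5783 - 4512\right) + 27997\right) \left(- \frac{23389}{3}\right) = \left(1271 + 27997\right) \left(- \frac{23389}{3}\right) = 29268 \left(- \frac{23389}{3}\right) = -228183084$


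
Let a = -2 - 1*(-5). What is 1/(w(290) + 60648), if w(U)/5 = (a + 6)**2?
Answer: 1/61053 ≈ 1.6379e-5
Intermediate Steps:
a = 3 (a = -2 + 5 = 3)
w(U) = 405 (w(U) = 5*(3 + 6)**2 = 5*9**2 = 5*81 = 405)
1/(w(290) + 60648) = 1/(405 + 60648) = 1/61053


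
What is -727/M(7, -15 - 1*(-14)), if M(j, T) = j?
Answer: -727/7 ≈ -103.86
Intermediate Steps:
-727/M(7, -15 - 1*(-14)) = -727/7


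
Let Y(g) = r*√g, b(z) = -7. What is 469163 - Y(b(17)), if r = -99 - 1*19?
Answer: 469163 + 118*I*√7 ≈ 4.6916e+5 + 312.2*I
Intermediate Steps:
r = -118 (r = -99 - 19 = -118)
Y(g) = -118*√g
469163 - Y(b(17)) = 469163 - (-118)*√(-7) = 469163 - (-118)*I*√7 = 469163 + 118*I*√7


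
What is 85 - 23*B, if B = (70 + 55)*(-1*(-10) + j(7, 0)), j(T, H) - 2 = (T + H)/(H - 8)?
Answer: -255195/8 ≈ -31899.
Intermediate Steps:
j(T, H) = 2 + (H + T)/(-8 + H) (j(T, H) = 2 + (T + H)/(H - 8) = 2 + (H + T)/(-8 + H))
B = 11125/8 (B = (70 + 55)*(-1*(-10) + (-16 + 7 + 3*0)/(-8 + 0)) = 125*(10 + (-16 + 7 + 0)/(-8)) = 125*(10 - ⅛*(-9)) = 125*(10 + 9/8) = 125*(89/8) = 11125/8 ≈ 1390.6)
85 - 23*B = 85 - 23*11125/8 = 85 - 255875/8 = -255195/8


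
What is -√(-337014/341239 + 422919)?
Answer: -3*√5471809816155317/341239 ≈ -650.32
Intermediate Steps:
-√(-337014/341239 + 422919) = -√(144316119627/341239) = -3*√5471809816155317/341239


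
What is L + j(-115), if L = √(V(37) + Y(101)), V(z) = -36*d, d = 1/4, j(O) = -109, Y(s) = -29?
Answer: -109 + I*√38 ≈ -109.0 + 6.1644*I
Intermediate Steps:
d = ¼ (d = 1*(¼) = ¼ ≈ 0.25000)
V(z) = -9 (V(z) = -36*¼ = -9)
L = I*√38 (L = √(-9 - 29) = √(-38) = I*√38 ≈ 6.1644*I)
L + j(-115) = I*√38 - 109 = -109 + I*√38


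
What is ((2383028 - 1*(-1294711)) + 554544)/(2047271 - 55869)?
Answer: 4232283/1991402 ≈ 2.1253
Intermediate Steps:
((2383028 - 1*(-1294711)) + 554544)/(2047271 - 55869) = ((2383028 + 1294711) + 554544)/1991402 = (3677739 + 554544)*(1/1991402) = 4232283*(1/1991402) = 4232283/1991402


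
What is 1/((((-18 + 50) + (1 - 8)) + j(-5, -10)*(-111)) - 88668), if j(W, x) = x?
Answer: -1/87533 ≈ -1.1424e-5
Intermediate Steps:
1/((((-18 + 50) + (1 - 8)) + j(-5, -10)*(-111)) - 88668) = 1/((((-18 + 50) + (1 - 8)) - 10*(-111)) - 88668) = 1/(((32 - 7) + 1110) - 88668) = 1/((25 + 1110) - 88668) = 1/(1135 - 88668) = 1/(-87533) = -1/87533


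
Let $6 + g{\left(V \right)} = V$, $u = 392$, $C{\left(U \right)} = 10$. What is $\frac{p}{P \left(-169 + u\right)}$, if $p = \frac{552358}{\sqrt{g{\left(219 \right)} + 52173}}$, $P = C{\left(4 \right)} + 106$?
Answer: $\frac{276179 \sqrt{52386}}{677560524} \approx 0.093293$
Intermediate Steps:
$g{\left(V \right)} = -6 + V$
$P = 116$ ($P = 10 + 106 = 116$)
$p = \frac{276179 \sqrt{52386}}{26193}$ ($p = \frac{552358}{\sqrt{\left(-6 + 219\right) + 52173}} = \frac{552358}{\sqrt{213 + 52173}} = \frac{552358}{\sqrt{52386}} = 552358 \frac{\sqrt{52386}}{52386} = \frac{276179 \sqrt{52386}}{26193} \approx 2413.3$)
$\frac{p}{P \left(-169 + u\right)} = \frac{\frac{276179}{26193} \sqrt{52386}}{116 \left(-169 + 392\right)} = \frac{\frac{276179}{26193} \sqrt{52386}}{116 \cdot 223} = \frac{\frac{276179}{26193} \sqrt{52386}}{25868} = \frac{276179 \sqrt{52386}}{26193} \cdot \frac{1}{25868} = \frac{276179 \sqrt{52386}}{677560524}$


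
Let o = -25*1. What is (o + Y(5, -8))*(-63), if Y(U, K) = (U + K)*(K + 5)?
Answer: 1008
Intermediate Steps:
Y(U, K) = (5 + K)*(K + U) (Y(U, K) = (K + U)*(5 + K) = (5 + K)*(K + U))
o = -25
(o + Y(5, -8))*(-63) = (-25 + ((-8)**2 + 5*(-8) + 5*5 - 8*5))*(-63) = (-25 + (64 - 40 + 25 - 40))*(-63) = (-25 + 9)*(-63) = -16*(-63) = 1008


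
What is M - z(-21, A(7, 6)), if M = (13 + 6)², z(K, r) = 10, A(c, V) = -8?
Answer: 351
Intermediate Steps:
M = 361 (M = 19² = 361)
M - z(-21, A(7, 6)) = 361 - 1*10 = 361 - 10 = 351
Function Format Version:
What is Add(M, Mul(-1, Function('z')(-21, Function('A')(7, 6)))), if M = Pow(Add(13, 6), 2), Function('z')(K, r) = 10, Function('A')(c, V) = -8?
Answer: 351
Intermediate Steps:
M = 361 (M = Pow(19, 2) = 361)
Add(M, Mul(-1, Function('z')(-21, Function('A')(7, 6)))) = Add(361, Mul(-1, 10)) = Add(361, -10) = 351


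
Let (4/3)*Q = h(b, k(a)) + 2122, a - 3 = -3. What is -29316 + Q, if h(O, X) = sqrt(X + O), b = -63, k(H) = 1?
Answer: -55449/2 + 3*I*sqrt(62)/4 ≈ -27725.0 + 5.9055*I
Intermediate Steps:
a = 0 (a = 3 - 3 = 0)
h(O, X) = sqrt(O + X)
Q = 3183/2 + 3*I*sqrt(62)/4 (Q = 3*(sqrt(-63 + 1) + 2122)/4 = 3*(sqrt(-62) + 2122)/4 = 3*(I*sqrt(62) + 2122)/4 = 3*(2122 + I*sqrt(62))/4 = 3183/2 + 3*I*sqrt(62)/4 ≈ 1591.5 + 5.9055*I)
-29316 + Q = -29316 + (3183/2 + 3*I*sqrt(62)/4) = -55449/2 + 3*I*sqrt(62)/4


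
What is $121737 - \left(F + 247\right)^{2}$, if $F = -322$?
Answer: $116112$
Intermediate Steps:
$121737 - \left(F + 247\right)^{2} = 121737 - \left(-322 + 247\right)^{2} = 121737 - \left(-75\right)^{2} = 121737 - 5625 = 116112$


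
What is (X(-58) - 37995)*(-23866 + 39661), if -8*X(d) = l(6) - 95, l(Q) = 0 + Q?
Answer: -4799642445/8 ≈ -5.9996e+8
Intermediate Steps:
l(Q) = Q
X(d) = 89/8 (X(d) = -(6 - 95)/8 = -⅛*(-89) = 89/8)
(X(-58) - 37995)*(-23866 + 39661) = (89/8 - 37995)*(-23866 + 39661) = -303871/8*15795 = -4799642445/8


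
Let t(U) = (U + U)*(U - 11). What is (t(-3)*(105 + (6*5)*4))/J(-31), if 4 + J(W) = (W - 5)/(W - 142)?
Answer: -817425/164 ≈ -4984.3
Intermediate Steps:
J(W) = -4 + (-5 + W)/(-142 + W) (J(W) = -4 + (W - 5)/(W - 142) = -4 + (-5 + W)/(-142 + W))
t(U) = 2*U*(-11 + U) (t(U) = (2*U)*(-11 + U) = 2*U*(-11 + U))
(t(-3)*(105 + (6*5)*4))/J(-31) = ((2*(-3)*(-11 - 3))*(105 + (6*5)*4))/(((563 - 3*(-31))/(-142 - 31))) = ((2*(-3)*(-14))*(105 + 30*4))/(((563 + 93)/(-173))) = (84*(105 + 120))/((-1/173*656)) = (84*225)/(-656/173) = 18900*(-173/656) = -817425/164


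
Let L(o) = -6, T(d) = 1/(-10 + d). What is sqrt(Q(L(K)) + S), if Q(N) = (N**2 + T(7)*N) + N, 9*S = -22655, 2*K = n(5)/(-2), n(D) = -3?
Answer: I*sqrt(22367)/3 ≈ 49.852*I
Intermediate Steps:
K = 3/4 (K = (-3/(-2))/2 = (-3*(-1/2))/2 = (1/2)*(3/2) = 3/4 ≈ 0.75000)
S = -22655/9 (S = (1/9)*(-22655) = -22655/9 ≈ -2517.2)
Q(N) = N**2 + 2*N/3 (Q(N) = (N**2 + N/(-10 + 7)) + N = (N**2 + N/(-3)) + N = (N**2 - N/3) + N = N**2 + 2*N/3)
sqrt(Q(L(K)) + S) = sqrt((1/3)*(-6)*(2 + 3*(-6)) - 22655/9) = sqrt((1/3)*(-6)*(2 - 18) - 22655/9) = sqrt((1/3)*(-6)*(-16) - 22655/9) = sqrt(32 - 22655/9) = sqrt(-22367/9) = I*sqrt(22367)/3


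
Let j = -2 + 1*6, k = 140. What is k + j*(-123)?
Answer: -352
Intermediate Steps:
j = 4 (j = -2 + 6 = 4)
k + j*(-123) = 140 + 4*(-123) = 140 - 492 = -352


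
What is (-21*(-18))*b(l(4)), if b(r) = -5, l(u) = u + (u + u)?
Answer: -1890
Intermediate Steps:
l(u) = 3*u (l(u) = u + 2*u = 3*u)
(-21*(-18))*b(l(4)) = -21*(-18)*(-5) = 378*(-5) = -1890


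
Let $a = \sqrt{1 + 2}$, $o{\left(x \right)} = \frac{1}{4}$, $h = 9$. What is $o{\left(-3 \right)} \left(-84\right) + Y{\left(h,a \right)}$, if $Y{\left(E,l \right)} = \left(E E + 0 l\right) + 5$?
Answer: $65$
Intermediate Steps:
$o{\left(x \right)} = \frac{1}{4}$
$a = \sqrt{3} \approx 1.732$
$Y{\left(E,l \right)} = 5 + E^{2}$ ($Y{\left(E,l \right)} = \left(E^{2} + 0\right) + 5 = E^{2} + 5 = 5 + E^{2}$)
$o{\left(-3 \right)} \left(-84\right) + Y{\left(h,a \right)} = \frac{1}{4} \left(-84\right) + \left(5 + 9^{2}\right) = -21 + \left(5 + 81\right) = -21 + 86 = 65$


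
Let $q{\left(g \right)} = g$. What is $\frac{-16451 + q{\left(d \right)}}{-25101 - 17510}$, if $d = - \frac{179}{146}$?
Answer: $\frac{2402025}{6221206} \approx 0.3861$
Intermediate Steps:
$d = - \frac{179}{146}$ ($d = \left(-179\right) \frac{1}{146} = - \frac{179}{146} \approx -1.226$)
$\frac{-16451 + q{\left(d \right)}}{-25101 - 17510} = \frac{-16451 - \frac{179}{146}}{-25101 - 17510} = - \frac{2402025}{146 \left(-42611\right)} = \left(- \frac{2402025}{146}\right) \left(- \frac{1}{42611}\right) = \frac{2402025}{6221206}$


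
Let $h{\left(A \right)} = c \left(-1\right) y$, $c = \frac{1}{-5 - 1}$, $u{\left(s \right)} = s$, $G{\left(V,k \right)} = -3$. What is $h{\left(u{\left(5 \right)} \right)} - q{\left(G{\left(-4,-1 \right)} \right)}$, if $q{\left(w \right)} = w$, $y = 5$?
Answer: $\frac{23}{6} \approx 3.8333$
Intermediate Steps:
$c = - \frac{1}{6}$ ($c = \frac{1}{-6} = - \frac{1}{6} \approx -0.16667$)
$h{\left(A \right)} = \frac{5}{6}$ ($h{\left(A \right)} = \left(- \frac{1}{6}\right) \left(-1\right) 5 = \frac{1}{6} \cdot 5 = \frac{5}{6}$)
$h{\left(u{\left(5 \right)} \right)} - q{\left(G{\left(-4,-1 \right)} \right)} = \frac{5}{6} - -3 = \frac{5}{6} + 3 = \frac{23}{6}$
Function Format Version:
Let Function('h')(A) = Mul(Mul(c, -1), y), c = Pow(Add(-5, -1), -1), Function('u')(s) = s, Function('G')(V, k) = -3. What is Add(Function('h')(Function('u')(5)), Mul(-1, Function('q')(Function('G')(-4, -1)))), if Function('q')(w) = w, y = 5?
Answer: Rational(23, 6) ≈ 3.8333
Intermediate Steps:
c = Rational(-1, 6) (c = Pow(-6, -1) = Rational(-1, 6) ≈ -0.16667)
Function('h')(A) = Rational(5, 6) (Function('h')(A) = Mul(Mul(Rational(-1, 6), -1), 5) = Mul(Rational(1, 6), 5) = Rational(5, 6))
Add(Function('h')(Function('u')(5)), Mul(-1, Function('q')(Function('G')(-4, -1)))) = Add(Rational(5, 6), Mul(-1, -3)) = Add(Rational(5, 6), 3) = Rational(23, 6)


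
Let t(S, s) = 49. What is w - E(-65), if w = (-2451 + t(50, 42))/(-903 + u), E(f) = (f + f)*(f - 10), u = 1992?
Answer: -10620152/1089 ≈ -9752.2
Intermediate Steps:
E(f) = 2*f*(-10 + f) (E(f) = (2*f)*(-10 + f) = 2*f*(-10 + f))
w = -2402/1089 (w = (-2451 + 49)/(-903 + 1992) = -2402/1089 ≈ -2.2057)
w - E(-65) = -2402/1089 - 2*(-65)*(-10 - 65) = -2402/1089 - 2*(-65)*(-75) = -2402/1089 - 1*9750 = -2402/1089 - 9750 = -10620152/1089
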